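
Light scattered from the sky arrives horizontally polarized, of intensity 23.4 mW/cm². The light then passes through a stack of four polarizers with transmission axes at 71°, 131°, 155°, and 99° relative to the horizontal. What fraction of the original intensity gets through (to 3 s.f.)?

I/I₀ ≈ 0.00692

I₁ = 23.4 mW/cm² · cos²(71°) = 2.48 mW/cm².
I₂ = I₁ · cos²(60°) = 2.48 · 0.25 = 0.6201 mW/cm².
I₃ = I₂ · cos²(24°) = 0.6201 · 0.8346 = 0.5175 mW/cm².
I₄ = I₃ · cos²(56°) = 0.5175 · 0.3127 = 0.1618 mW/cm².
Transmitted fraction = 0.006915.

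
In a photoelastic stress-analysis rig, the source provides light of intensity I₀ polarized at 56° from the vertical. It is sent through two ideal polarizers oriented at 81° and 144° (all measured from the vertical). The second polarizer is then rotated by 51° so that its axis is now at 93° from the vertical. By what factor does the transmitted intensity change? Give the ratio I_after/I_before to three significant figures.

Before rotation:
I₁ = I₀ cos²(81° − 56°) = I₀ cos²(25°) = 0.8214 I₀.
I₂ = I₁ cos²(144° − 81°) = 0.8214 I₀ · cos²(63°) = 0.1693 I₀.
After rotation:
I₁ = I₀ cos²(81° − 56°) = I₀ cos²(25°) = 0.8214 I₀.
I₂ = I₁ cos²(93° − 81°) = 0.8214 I₀ · cos²(12°) = 0.7859 I₀.
Ratio = 0.7859 / 0.1693 = 4.642.

I_new/I_old ≈ 4.64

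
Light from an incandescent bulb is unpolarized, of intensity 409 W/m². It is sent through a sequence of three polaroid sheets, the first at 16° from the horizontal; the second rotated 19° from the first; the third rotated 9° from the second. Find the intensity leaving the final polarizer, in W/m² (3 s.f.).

Unpolarized light through the first polarizer → I₁ = 409 W/m²/2 = 204.5 W/m², polarized at 16°.
I₂ = I₁ · cos²(19°) = 204.5 · 0.894 = 182.8 W/m².
I₃ = I₂ · cos²(9°) = 182.8 · 0.9755 = 178.4 W/m².

I ≈ 178 W/m²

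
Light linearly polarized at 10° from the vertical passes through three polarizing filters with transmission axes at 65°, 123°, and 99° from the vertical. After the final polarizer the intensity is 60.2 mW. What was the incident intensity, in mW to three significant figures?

I₀ ≈ 781 mW

I₁ = I₀ cos²(65° − 10°) = I₀ cos²(55°) = 0.329 I₀.
I₂ = I₁ cos²(123° − 65°) = 0.329 I₀ · cos²(58°) = 0.09239 I₀.
I₃ = I₂ cos²(99° − 123°) = 0.09239 I₀ · cos²(24°) = 0.0771 I₀.
So 60.2 mW = 0.0771 I₀, giving I₀ = 60.2/0.0771 = 780.8 mW.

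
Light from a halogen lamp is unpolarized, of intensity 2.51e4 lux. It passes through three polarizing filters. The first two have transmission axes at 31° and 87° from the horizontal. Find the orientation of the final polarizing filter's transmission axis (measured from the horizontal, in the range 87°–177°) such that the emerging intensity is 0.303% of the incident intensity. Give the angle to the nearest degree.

Unpolarized light through the first polarizer → I₁ = ½ I₀, now polarized at 31°.
I₂ = I₁ cos²(87° − 31°) = 0.5 I₀ · cos²(56°) = 0.1563 I₀.
Need I₃/I₀ = 0.00303, so cos²(θ − 87°) = 0.00303 / 0.1563 = 0.01938.
θ − 87° = arccos(√0.01938) = 82.0°, giving θ ≈ 87 + 82.0 = 169.0°.

θ ≈ 169°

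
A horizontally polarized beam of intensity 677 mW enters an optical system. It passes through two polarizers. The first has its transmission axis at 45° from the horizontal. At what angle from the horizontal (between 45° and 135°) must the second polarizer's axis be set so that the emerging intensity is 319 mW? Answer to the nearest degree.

By Malus's law, I₁ = I₀ cos²(45° − 0°) = I₀ cos²(45°) = 0.5 I₀.
Target fraction: 319 / 677 mW = 0.4712 of I₀.
Need I₂/I₀ = 0.4712, so cos²(θ − 45°) = 0.4712 / 0.5 = 0.9424.
θ − 45° = arccos(√0.9424) = 13.9°, giving θ ≈ 45 + 13.9 = 58.9°.

θ ≈ 59°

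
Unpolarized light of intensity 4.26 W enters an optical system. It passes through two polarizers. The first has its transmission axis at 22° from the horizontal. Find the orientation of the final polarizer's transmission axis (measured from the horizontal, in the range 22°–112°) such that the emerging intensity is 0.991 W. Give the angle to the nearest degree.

θ ≈ 69°

Unpolarized light through the first polarizer → I₁ = ½ I₀, now polarized at 22°.
Target fraction: 0.991 / 4.26 W = 0.2326 of I₀.
Need I₂/I₀ = 0.2326, so cos²(θ − 22°) = 0.2326 / 0.5 = 0.4653.
θ − 22° = arccos(√0.4653) = 47.0°, giving θ ≈ 22 + 47.0 = 69.0°.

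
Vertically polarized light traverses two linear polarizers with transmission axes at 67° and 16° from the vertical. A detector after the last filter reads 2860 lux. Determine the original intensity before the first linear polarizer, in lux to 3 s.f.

I₁ = I₀ cos²(67° − 0°) = I₀ cos²(67°) = 0.1527 I₀.
I₂ = I₁ cos²(16° − 67°) = 0.1527 I₀ · cos²(51°) = 0.06046 I₀.
So 2860 lux = 0.06046 I₀, giving I₀ = 2860/0.06046 = 4.73e+04 lux.

I₀ ≈ 4.73e4 lux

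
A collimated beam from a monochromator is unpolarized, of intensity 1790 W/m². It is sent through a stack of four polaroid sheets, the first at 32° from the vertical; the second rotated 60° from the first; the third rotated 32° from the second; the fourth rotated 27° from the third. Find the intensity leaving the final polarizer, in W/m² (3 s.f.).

Unpolarized light through the first polarizer → I₁ = 1790 W/m²/2 = 895 W/m², polarized at 32°.
I₂ = I₁ · cos²(60°) = 895 · 0.25 = 223.8 W/m².
I₃ = I₂ · cos²(32°) = 223.8 · 0.7192 = 160.9 W/m².
I₄ = I₃ · cos²(27°) = 160.9 · 0.7939 = 127.8 W/m².

I ≈ 128 W/m²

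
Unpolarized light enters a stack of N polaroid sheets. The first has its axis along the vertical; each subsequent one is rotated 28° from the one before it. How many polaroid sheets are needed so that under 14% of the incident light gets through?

First polarizer halves the unpolarized light: factor 1/2.
Each further stage multiplies by cos²(28°) = 0.7796.
After N polarizers: T = 0.5·0.7796^(N−1). Require T < 0.14 ⇒ N−1 > ln(0.14/0.5)/ln(0.7796) = 5.11, so N−1 ≥ 6 and N = 7.
Check: N=7 gives T = 0.1123 < 0.14; N=6 gives T = 0.144.

N = 7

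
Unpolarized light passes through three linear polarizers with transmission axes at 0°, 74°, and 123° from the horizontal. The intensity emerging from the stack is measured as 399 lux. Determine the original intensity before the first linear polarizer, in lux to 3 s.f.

I₀ ≈ 2.44e4 lux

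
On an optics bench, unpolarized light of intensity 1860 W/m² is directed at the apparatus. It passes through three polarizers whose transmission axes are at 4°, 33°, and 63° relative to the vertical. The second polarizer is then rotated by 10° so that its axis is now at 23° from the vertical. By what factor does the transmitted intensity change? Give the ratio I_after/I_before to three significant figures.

Before rotation:
Unpolarized light through the first polarizer → I₁ = ½ I₀, now polarized at 4°.
I₂ = I₁ cos²(33° − 4°) = 0.5 I₀ · cos²(29°) = 0.3825 I₀.
I₃ = I₂ cos²(63° − 33°) = 0.3825 I₀ · cos²(30°) = 0.2869 I₀.
After rotation:
Unpolarized light through the first polarizer → I₁ = ½ I₀, now polarized at 4°.
I₂ = I₁ cos²(23° − 4°) = 0.5 I₀ · cos²(19°) = 0.447 I₀.
I₃ = I₂ cos²(63° − 23°) = 0.447 I₀ · cos²(40°) = 0.2623 I₀.
Ratio = 0.2623 / 0.2869 = 0.9144.

I_new/I_old ≈ 0.914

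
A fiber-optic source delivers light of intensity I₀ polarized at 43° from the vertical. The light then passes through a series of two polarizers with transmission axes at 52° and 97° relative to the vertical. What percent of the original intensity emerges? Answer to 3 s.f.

I₁ = I₀ cos²(52° − 43°) = I₀ cos²(9°) = 0.9755 I₀.
I₂ = I₁ cos²(97° − 52°) = 0.9755 I₀ · cos²(45°) = 0.4878 I₀.
That is 48.78% of the incident intensity.

≈ 48.8%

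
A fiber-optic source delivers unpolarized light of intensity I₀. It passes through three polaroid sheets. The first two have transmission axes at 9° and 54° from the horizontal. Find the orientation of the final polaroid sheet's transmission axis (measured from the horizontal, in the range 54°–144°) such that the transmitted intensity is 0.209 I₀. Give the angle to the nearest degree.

θ ≈ 78°

Unpolarized light through the first polarizer → I₁ = ½ I₀, now polarized at 9°.
I₂ = I₁ cos²(54° − 9°) = 0.5 I₀ · cos²(45°) = 0.25 I₀.
Need I₃/I₀ = 0.209, so cos²(θ − 54°) = 0.209 / 0.25 = 0.836.
θ − 54° = arccos(√0.836) = 23.9°, giving θ ≈ 54 + 23.9 = 77.9°.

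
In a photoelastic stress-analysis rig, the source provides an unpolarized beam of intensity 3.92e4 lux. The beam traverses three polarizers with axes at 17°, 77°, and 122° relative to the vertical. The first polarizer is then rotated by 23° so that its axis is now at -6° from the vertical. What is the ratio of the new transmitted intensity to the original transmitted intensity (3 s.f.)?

Before rotation:
Unpolarized light through the first polarizer → I₁ = ½ I₀, now polarized at 17°.
I₂ = I₁ cos²(77° − 17°) = 0.5 I₀ · cos²(60°) = 0.125 I₀.
I₃ = I₂ cos²(122° − 77°) = 0.125 I₀ · cos²(45°) = 0.0625 I₀.
After rotation:
Unpolarized light through the first polarizer → I₁ = ½ I₀, now polarized at -6°.
I₂ = I₁ cos²(77° + 6°) = 0.5 I₀ · cos²(83°) = 0.007426 I₀.
I₃ = I₂ cos²(122° − 77°) = 0.007426 I₀ · cos²(45°) = 0.003713 I₀.
Ratio = 0.003713 / 0.0625 = 0.05941.

I_new/I_old ≈ 0.0594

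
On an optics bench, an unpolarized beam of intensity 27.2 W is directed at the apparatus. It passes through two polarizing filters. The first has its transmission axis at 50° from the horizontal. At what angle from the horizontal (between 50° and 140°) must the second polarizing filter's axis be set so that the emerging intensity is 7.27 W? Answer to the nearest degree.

θ ≈ 93°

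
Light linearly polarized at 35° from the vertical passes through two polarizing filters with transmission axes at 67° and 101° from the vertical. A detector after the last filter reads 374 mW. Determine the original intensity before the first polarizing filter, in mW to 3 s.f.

I₀ ≈ 757 mW

I₁ = I₀ cos²(67° − 35°) = I₀ cos²(32°) = 0.7192 I₀.
I₂ = I₁ cos²(101° − 67°) = 0.7192 I₀ · cos²(34°) = 0.4943 I₀.
So 374 mW = 0.4943 I₀, giving I₀ = 374/0.4943 = 756.6 mW.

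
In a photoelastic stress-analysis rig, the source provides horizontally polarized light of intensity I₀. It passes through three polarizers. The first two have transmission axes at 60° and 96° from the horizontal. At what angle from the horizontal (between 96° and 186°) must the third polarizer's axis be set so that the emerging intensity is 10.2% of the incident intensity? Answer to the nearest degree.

θ ≈ 134°

I₁ = I₀ cos²(60° − 0°) = I₀ cos²(60°) = 0.25 I₀.
I₂ = I₁ cos²(96° − 60°) = 0.25 I₀ · cos²(36°) = 0.1636 I₀.
Need I₃/I₀ = 0.102, so cos²(θ − 96°) = 0.102 / 0.1636 = 0.6234.
θ − 96° = arccos(√0.6234) = 37.9°, giving θ ≈ 96 + 37.9 = 133.9°.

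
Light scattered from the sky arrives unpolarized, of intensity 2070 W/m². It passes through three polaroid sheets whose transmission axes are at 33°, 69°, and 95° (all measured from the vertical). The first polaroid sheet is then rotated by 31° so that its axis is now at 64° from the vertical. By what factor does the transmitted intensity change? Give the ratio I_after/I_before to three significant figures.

I_new/I_old ≈ 1.52

Before rotation:
Unpolarized light through the first polarizer → I₁ = ½ I₀, now polarized at 33°.
I₂ = I₁ cos²(69° − 33°) = 0.5 I₀ · cos²(36°) = 0.3273 I₀.
I₃ = I₂ cos²(95° − 69°) = 0.3273 I₀ · cos²(26°) = 0.2644 I₀.
After rotation:
Unpolarized light through the first polarizer → I₁ = ½ I₀, now polarized at 64°.
I₂ = I₁ cos²(69° − 64°) = 0.5 I₀ · cos²(5°) = 0.4962 I₀.
I₃ = I₂ cos²(95° − 69°) = 0.4962 I₀ · cos²(26°) = 0.4008 I₀.
Ratio = 0.4008 / 0.2644 = 1.516.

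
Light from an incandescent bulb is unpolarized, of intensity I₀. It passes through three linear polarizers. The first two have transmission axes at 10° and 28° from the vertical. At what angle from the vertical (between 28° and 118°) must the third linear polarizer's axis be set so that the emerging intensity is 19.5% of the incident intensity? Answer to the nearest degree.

Unpolarized light through the first polarizer → I₁ = ½ I₀, now polarized at 10°.
I₂ = I₁ cos²(28° − 10°) = 0.5 I₀ · cos²(18°) = 0.4523 I₀.
Need I₃/I₀ = 0.195, so cos²(θ − 28°) = 0.195 / 0.4523 = 0.4312.
θ − 28° = arccos(√0.4312) = 49.0°, giving θ ≈ 28 + 49.0 = 77.0°.

θ ≈ 77°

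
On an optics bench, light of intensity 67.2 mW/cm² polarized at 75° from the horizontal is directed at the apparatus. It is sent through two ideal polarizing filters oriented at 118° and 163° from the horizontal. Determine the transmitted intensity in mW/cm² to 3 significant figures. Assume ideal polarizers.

I ≈ 18.0 mW/cm²

I₁ = 67.2 mW/cm² · cos²(43°) = 35.94 mW/cm².
I₂ = I₁ · cos²(45°) = 35.94 · 0.5 = 17.97 mW/cm².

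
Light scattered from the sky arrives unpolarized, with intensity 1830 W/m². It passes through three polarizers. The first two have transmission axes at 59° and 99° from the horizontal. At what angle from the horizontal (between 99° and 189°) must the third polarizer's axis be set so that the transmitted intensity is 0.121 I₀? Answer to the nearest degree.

θ ≈ 149°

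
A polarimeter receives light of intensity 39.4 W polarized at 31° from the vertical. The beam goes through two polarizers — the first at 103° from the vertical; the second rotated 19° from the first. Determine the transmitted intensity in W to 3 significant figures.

I ≈ 3.36 W

I₁ = 39.4 W · cos²(72°) = 3.762 W.
I₂ = I₁ · cos²(19°) = 3.762 · 0.894 = 3.364 W.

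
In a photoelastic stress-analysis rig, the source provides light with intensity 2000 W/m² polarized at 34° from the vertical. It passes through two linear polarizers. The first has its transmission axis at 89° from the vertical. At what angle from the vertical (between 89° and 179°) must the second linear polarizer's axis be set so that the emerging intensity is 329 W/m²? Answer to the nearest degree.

I₁ = I₀ cos²(89° − 34°) = I₀ cos²(55°) = 0.329 I₀.
Target fraction: 329 / 2000 W/m² = 0.1645 of I₀.
Need I₂/I₀ = 0.1645, so cos²(θ − 89°) = 0.1645 / 0.329 = 0.5.
θ − 89° = arccos(√0.5) = 45.0°, giving θ ≈ 89 + 45.0 = 134.0°.

θ ≈ 134°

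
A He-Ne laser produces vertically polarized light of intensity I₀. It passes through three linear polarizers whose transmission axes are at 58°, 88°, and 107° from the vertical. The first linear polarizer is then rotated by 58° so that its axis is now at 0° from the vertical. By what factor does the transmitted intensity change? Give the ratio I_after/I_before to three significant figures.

I_new/I_old ≈ 0.00578

Before rotation:
I₁ = I₀ cos²(58° − 0°) = I₀ cos²(58°) = 0.2808 I₀.
I₂ = I₁ cos²(88° − 58°) = 0.2808 I₀ · cos²(30°) = 0.2106 I₀.
I₃ = I₂ cos²(107° − 88°) = 0.2106 I₀ · cos²(19°) = 0.1883 I₀.
After rotation:
I₁ = I₀ cos²(0° − 0°) = I₀ cos²(0°) = 1 I₀.
I₂ = I₁ cos²(88° − 0°) = 1 I₀ · cos²(88°) = 0.001218 I₀.
I₃ = I₂ cos²(107° − 88°) = 0.001218 I₀ · cos²(19°) = 0.001089 I₀.
Ratio = 0.001089 / 0.1883 = 0.005783.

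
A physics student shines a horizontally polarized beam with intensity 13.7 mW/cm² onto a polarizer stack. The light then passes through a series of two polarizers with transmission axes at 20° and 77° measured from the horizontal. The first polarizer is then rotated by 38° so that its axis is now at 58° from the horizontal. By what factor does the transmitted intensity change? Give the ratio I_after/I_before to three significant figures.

Before rotation:
I₁ = I₀ cos²(20° − 0°) = I₀ cos²(20°) = 0.883 I₀.
I₂ = I₁ cos²(77° − 20°) = 0.883 I₀ · cos²(57°) = 0.2619 I₀.
After rotation:
I₁ = I₀ cos²(58° − 0°) = I₀ cos²(58°) = 0.2808 I₀.
I₂ = I₁ cos²(77° − 58°) = 0.2808 I₀ · cos²(19°) = 0.251 I₀.
Ratio = 0.251 / 0.2619 = 0.9585.

I_new/I_old ≈ 0.958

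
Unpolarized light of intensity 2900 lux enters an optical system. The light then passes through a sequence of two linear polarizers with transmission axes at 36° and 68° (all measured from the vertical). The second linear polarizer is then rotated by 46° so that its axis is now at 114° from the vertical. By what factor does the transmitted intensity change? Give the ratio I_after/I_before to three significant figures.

Before rotation:
Unpolarized light through the first polarizer → I₁ = ½ I₀, now polarized at 36°.
I₂ = I₁ cos²(68° − 36°) = 0.5 I₀ · cos²(32°) = 0.3596 I₀.
After rotation:
Unpolarized light through the first polarizer → I₁ = ½ I₀, now polarized at 36°.
I₂ = I₁ cos²(114° − 36°) = 0.5 I₀ · cos²(78°) = 0.02161 I₀.
Ratio = 0.02161 / 0.3596 = 0.06011.

I_new/I_old ≈ 0.0601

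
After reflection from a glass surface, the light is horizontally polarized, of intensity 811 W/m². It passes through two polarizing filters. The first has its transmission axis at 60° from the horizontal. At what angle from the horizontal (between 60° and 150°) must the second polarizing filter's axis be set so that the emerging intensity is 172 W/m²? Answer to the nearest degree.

θ ≈ 83°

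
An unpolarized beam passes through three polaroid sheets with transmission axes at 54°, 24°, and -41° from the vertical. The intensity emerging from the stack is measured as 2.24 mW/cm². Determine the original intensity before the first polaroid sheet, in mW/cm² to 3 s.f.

Unpolarized light through the first polarizer → I₁ = ½ I₀, now polarized at 54°.
I₂ = I₁ cos²(24° − 54°) = 0.5 I₀ · cos²(30°) = 0.375 I₀.
I₃ = I₂ cos²(-41° − 24°) = 0.375 I₀ · cos²(65°) = 0.06698 I₀.
So 2.24 mW/cm² = 0.06698 I₀, giving I₀ = 2.24/0.06698 = 33.44 mW/cm².

I₀ ≈ 33.4 mW/cm²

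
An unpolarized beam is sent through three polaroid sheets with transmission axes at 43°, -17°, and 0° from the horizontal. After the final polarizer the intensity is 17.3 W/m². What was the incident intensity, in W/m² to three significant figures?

I₀ ≈ 151 W/m²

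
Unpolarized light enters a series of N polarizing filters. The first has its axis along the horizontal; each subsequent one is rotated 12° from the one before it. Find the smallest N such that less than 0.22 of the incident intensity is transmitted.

First polarizer halves the unpolarized light: factor 1/2.
Each further stage multiplies by cos²(12°) = 0.9568.
After N polarizers: T = 0.5·0.9568^(N−1). Require T < 0.22 ⇒ N−1 > ln(0.22/0.5)/ln(0.9568) = 18.58, so N−1 ≥ 19 and N = 20.
Check: N=20 gives T = 0.2159 < 0.22; N=19 gives T = 0.2257.

N = 20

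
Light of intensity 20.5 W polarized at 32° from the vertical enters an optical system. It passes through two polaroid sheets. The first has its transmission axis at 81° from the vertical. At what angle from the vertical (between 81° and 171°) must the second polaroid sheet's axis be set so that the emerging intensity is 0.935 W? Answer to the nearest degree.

θ ≈ 152°

By Malus's law, I₁ = I₀ cos²(81° − 32°) = I₀ cos²(49°) = 0.4304 I₀.
Target fraction: 0.935 / 20.5 W = 0.04561 of I₀.
Need I₂/I₀ = 0.04561, so cos²(θ − 81°) = 0.04561 / 0.4304 = 0.106.
θ − 81° = arccos(√0.106) = 71.0°, giving θ ≈ 81 + 71.0 = 152.0°.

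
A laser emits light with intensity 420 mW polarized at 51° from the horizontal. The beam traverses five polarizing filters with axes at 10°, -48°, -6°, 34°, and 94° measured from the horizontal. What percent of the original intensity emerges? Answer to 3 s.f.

I₁ = 420 mW · cos²(41°) = 239.2 mW.
I₂ = I₁ · cos²(58°) = 239.2 · 0.2808 = 67.18 mW.
I₃ = I₂ · cos²(42°) = 67.18 · 0.5523 = 37.1 mW.
I₄ = I₃ · cos²(40°) = 37.1 · 0.5868 = 21.77 mW.
I₅ = I₄ · cos²(60°) = 21.77 · 0.25 = 5.443 mW.
That is 1.296% of the incident intensity.

≈ 1.30%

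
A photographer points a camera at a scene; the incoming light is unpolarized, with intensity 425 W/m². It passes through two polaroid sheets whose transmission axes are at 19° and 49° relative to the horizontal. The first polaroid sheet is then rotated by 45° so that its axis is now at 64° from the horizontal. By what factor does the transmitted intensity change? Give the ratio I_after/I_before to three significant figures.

I_new/I_old ≈ 1.24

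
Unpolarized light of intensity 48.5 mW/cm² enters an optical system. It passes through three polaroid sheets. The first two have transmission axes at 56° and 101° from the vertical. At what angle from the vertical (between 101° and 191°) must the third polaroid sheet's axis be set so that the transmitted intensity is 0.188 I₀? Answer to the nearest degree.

Unpolarized light through the first polarizer → I₁ = ½ I₀, now polarized at 56°.
I₂ = I₁ cos²(101° − 56°) = 0.5 I₀ · cos²(45°) = 0.25 I₀.
Need I₃/I₀ = 0.188, so cos²(θ − 101°) = 0.188 / 0.25 = 0.752.
θ − 101° = arccos(√0.752) = 29.9°, giving θ ≈ 101 + 29.9 = 130.9°.

θ ≈ 131°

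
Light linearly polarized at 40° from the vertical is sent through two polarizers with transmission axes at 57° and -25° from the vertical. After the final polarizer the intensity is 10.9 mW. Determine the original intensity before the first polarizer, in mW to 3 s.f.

I₁ = I₀ cos²(57° − 40°) = I₀ cos²(17°) = 0.9145 I₀.
I₂ = I₁ cos²(-25° − 57°) = 0.9145 I₀ · cos²(82°) = 0.01771 I₀.
So 10.9 mW = 0.01771 I₀, giving I₀ = 10.9/0.01771 = 615.4 mW.

I₀ ≈ 615 mW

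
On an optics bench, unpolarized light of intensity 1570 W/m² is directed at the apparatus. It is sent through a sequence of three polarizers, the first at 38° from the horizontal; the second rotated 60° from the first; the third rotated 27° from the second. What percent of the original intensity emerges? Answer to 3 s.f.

≈ 9.92%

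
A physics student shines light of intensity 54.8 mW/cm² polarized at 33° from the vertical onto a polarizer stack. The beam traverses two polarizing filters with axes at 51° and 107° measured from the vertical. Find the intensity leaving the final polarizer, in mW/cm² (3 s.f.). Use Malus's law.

By Malus's law, I₁ = 54.8 mW/cm² · cos²(18°) = 49.57 mW/cm².
I₂ = I₁ · cos²(56°) = 49.57 · 0.3127 = 15.5 mW/cm².

I ≈ 15.5 mW/cm²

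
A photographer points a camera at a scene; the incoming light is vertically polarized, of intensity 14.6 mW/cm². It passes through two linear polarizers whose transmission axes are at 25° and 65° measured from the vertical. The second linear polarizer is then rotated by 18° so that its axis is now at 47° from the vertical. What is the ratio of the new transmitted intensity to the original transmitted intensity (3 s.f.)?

Before rotation:
By Malus's law, I₁ = I₀ cos²(25° − 0°) = I₀ cos²(25°) = 0.8214 I₀.
I₂ = I₁ cos²(65° − 25°) = 0.8214 I₀ · cos²(40°) = 0.482 I₀.
After rotation:
I₁ = I₀ cos²(25° − 0°) = I₀ cos²(25°) = 0.8214 I₀.
I₂ = I₁ cos²(47° − 25°) = 0.8214 I₀ · cos²(22°) = 0.7061 I₀.
Ratio = 0.7061 / 0.482 = 1.465.

I_new/I_old ≈ 1.46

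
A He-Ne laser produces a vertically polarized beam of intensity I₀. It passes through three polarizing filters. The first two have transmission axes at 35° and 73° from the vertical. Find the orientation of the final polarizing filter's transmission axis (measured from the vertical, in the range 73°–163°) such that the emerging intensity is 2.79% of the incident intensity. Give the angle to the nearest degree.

By Malus's law, I₁ = I₀ cos²(35° − 0°) = I₀ cos²(35°) = 0.671 I₀.
I₂ = I₁ cos²(73° − 35°) = 0.671 I₀ · cos²(38°) = 0.4167 I₀.
Need I₃/I₀ = 0.0279, so cos²(θ − 73°) = 0.0279 / 0.4167 = 0.06696.
θ − 73° = arccos(√0.06696) = 75.0°, giving θ ≈ 73 + 75.0 = 148.0°.

θ ≈ 148°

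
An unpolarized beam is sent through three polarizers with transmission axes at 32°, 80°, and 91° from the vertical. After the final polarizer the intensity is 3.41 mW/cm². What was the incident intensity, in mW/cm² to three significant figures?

Unpolarized light through the first polarizer → I₁ = ½ I₀, now polarized at 32°.
I₂ = I₁ cos²(80° − 32°) = 0.5 I₀ · cos²(48°) = 0.2239 I₀.
I₃ = I₂ cos²(91° − 80°) = 0.2239 I₀ · cos²(11°) = 0.2157 I₀.
So 3.41 mW/cm² = 0.2157 I₀, giving I₀ = 3.41/0.2157 = 15.81 mW/cm².

I₀ ≈ 15.8 mW/cm²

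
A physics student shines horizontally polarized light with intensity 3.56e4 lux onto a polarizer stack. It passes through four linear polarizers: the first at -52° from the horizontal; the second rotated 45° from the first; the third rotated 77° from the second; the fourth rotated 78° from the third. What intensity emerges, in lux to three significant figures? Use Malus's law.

By Malus's law, I₁ = 3.56e4 lux · cos²(52°) = 1.349e+04 lux.
I₂ = I₁ · cos²(45°) = 1.349e+04 · 0.5 = 6747 lux.
I₃ = I₂ · cos²(77°) = 6747 · 0.0506 = 341.4 lux.
I₄ = I₃ · cos²(78°) = 341.4 · 0.04323 = 14.76 lux.

I ≈ 14.8 lux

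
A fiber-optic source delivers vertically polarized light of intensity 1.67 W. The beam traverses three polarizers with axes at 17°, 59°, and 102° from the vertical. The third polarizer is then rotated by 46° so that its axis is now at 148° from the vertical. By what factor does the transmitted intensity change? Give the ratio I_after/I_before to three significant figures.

I_new/I_old ≈ 0.000569

Before rotation:
I₁ = I₀ cos²(17° − 0°) = I₀ cos²(17°) = 0.9145 I₀.
I₂ = I₁ cos²(59° − 17°) = 0.9145 I₀ · cos²(42°) = 0.5051 I₀.
I₃ = I₂ cos²(102° − 59°) = 0.5051 I₀ · cos²(43°) = 0.2701 I₀.
After rotation:
I₁ = I₀ cos²(17° − 0°) = I₀ cos²(17°) = 0.9145 I₀.
I₂ = I₁ cos²(59° − 17°) = 0.9145 I₀ · cos²(42°) = 0.5051 I₀.
I₃ = I₂ cos²(148° − 59°) = 0.5051 I₀ · cos²(89°) = 0.0001538 I₀.
Ratio = 0.0001538 / 0.2701 = 0.0005695.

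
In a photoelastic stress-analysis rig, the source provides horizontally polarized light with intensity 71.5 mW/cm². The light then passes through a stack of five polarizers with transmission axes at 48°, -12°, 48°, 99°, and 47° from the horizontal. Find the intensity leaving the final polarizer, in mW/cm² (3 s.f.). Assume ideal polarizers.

By Malus's law, I₁ = 71.5 mW/cm² · cos²(48°) = 32.01 mW/cm².
I₂ = I₁ · cos²(60°) = 32.01 · 0.25 = 8.003 mW/cm².
I₃ = I₂ · cos²(60°) = 8.003 · 0.25 = 2.001 mW/cm².
I₄ = I₃ · cos²(51°) = 2.001 · 0.396 = 0.7924 mW/cm².
I₅ = I₄ · cos²(52°) = 0.7924 · 0.379 = 0.3004 mW/cm².

I ≈ 0.300 mW/cm²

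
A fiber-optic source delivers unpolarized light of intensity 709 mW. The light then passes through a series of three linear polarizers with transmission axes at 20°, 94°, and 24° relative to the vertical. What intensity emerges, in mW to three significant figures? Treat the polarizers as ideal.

I ≈ 3.15 mW

Unpolarized light through the first polarizer → I₁ = 709 mW/2 = 354.5 mW, polarized at 20°.
I₂ = I₁ · cos²(74°) = 354.5 · 0.07598 = 26.93 mW.
I₃ = I₂ · cos²(70°) = 26.93 · 0.117 = 3.151 mW.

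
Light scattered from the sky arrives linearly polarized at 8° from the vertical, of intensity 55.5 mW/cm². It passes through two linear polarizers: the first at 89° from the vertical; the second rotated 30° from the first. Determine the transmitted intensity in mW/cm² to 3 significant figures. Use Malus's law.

By Malus's law, I₁ = 55.5 mW/cm² · cos²(81°) = 1.358 mW/cm².
I₂ = I₁ · cos²(30°) = 1.358 · 0.75 = 1.019 mW/cm².

I ≈ 1.02 mW/cm²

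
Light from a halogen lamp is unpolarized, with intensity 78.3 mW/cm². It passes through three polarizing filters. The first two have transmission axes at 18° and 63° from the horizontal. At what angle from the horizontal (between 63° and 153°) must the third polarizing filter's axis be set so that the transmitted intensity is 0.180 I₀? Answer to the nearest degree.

Unpolarized light through the first polarizer → I₁ = ½ I₀, now polarized at 18°.
I₂ = I₁ cos²(63° − 18°) = 0.5 I₀ · cos²(45°) = 0.25 I₀.
Need I₃/I₀ = 0.18, so cos²(θ − 63°) = 0.18 / 0.25 = 0.72.
θ − 63° = arccos(√0.72) = 31.9°, giving θ ≈ 63 + 31.9 = 94.9°.

θ ≈ 95°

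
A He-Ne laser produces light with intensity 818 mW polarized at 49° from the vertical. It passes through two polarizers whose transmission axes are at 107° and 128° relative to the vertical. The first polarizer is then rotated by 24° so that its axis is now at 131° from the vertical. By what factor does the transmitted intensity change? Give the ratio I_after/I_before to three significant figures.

I_new/I_old ≈ 0.0789

Before rotation:
I₁ = I₀ cos²(107° − 49°) = I₀ cos²(58°) = 0.2808 I₀.
I₂ = I₁ cos²(128° − 107°) = 0.2808 I₀ · cos²(21°) = 0.2448 I₀.
After rotation:
I₁ = I₀ cos²(131° − 49°) = I₀ cos²(82°) = 0.01937 I₀.
I₂ = I₁ cos²(128° − 131°) = 0.01937 I₀ · cos²(3°) = 0.01932 I₀.
Ratio = 0.01932 / 0.2448 = 0.07892.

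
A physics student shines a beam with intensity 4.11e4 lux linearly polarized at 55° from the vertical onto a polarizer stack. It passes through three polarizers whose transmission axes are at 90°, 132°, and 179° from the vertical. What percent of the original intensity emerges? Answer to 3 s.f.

I₁ = 4.11e4 lux · cos²(35°) = 2.758e+04 lux.
I₂ = I₁ · cos²(42°) = 2.758e+04 · 0.5523 = 1.523e+04 lux.
I₃ = I₂ · cos²(47°) = 1.523e+04 · 0.4651 = 7084 lux.
That is 17.24% of the incident intensity.

≈ 17.2%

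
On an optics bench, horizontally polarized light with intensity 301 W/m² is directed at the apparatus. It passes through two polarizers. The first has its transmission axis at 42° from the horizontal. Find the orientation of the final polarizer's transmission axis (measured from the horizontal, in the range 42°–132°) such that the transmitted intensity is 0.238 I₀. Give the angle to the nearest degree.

θ ≈ 91°

I₁ = I₀ cos²(42° − 0°) = I₀ cos²(42°) = 0.5523 I₀.
Need I₂/I₀ = 0.238, so cos²(θ − 42°) = 0.238 / 0.5523 = 0.431.
θ − 42° = arccos(√0.431) = 49.0°, giving θ ≈ 42 + 49.0 = 91.0°.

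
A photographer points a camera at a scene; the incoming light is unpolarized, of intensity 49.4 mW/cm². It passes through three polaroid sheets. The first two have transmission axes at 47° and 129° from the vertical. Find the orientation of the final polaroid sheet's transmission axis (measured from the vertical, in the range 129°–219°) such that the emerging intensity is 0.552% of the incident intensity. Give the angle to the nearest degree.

Unpolarized light through the first polarizer → I₁ = ½ I₀, now polarized at 47°.
I₂ = I₁ cos²(129° − 47°) = 0.5 I₀ · cos²(82°) = 0.009685 I₀.
Need I₃/I₀ = 0.00552, so cos²(θ − 129°) = 0.00552 / 0.009685 = 0.57.
θ − 129° = arccos(√0.57) = 41.0°, giving θ ≈ 129 + 41.0 = 170.0°.

θ ≈ 170°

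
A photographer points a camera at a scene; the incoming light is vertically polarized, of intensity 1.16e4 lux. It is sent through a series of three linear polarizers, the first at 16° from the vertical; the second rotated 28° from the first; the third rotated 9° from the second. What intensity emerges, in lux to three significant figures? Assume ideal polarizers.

I₁ = 1.16e4 lux · cos²(16°) = 1.072e+04 lux.
I₂ = I₁ · cos²(28°) = 1.072e+04 · 0.7796 = 8356 lux.
I₃ = I₂ · cos²(9°) = 8356 · 0.9755 = 8152 lux.

I ≈ 8150 lux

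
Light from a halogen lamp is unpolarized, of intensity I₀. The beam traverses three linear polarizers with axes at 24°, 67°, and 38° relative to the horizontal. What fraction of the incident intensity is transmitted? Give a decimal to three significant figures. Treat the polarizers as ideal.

Unpolarized light through the first polarizer → I₁ = ½ I₀, now polarized at 24°.
I₂ = I₁ cos²(67° − 24°) = 0.5 I₀ · cos²(43°) = 0.2674 I₀.
I₃ = I₂ cos²(38° − 67°) = 0.2674 I₀ · cos²(29°) = 0.2046 I₀.
Transmitted fraction = 0.2046.

≈ 0.205 I₀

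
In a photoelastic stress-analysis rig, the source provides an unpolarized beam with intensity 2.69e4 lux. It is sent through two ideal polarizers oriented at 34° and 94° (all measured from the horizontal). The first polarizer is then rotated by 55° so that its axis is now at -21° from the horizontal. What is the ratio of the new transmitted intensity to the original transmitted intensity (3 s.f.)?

I_new/I_old ≈ 0.714

Before rotation:
Unpolarized light through the first polarizer → I₁ = ½ I₀, now polarized at 34°.
I₂ = I₁ cos²(94° − 34°) = 0.5 I₀ · cos²(60°) = 0.125 I₀.
After rotation:
Unpolarized light through the first polarizer → I₁ = ½ I₀, now polarized at -21°.
Angle between axes 1 and 2: 65°. I₂ = 0.5 I₀ · cos²(65°) = 0.0893 I₀.
Ratio = 0.0893 / 0.125 = 0.7144.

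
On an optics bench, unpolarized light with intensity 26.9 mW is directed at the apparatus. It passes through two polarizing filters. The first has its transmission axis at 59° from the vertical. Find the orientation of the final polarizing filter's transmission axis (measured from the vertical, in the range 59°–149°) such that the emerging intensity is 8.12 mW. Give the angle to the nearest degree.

θ ≈ 98°

Unpolarized light through the first polarizer → I₁ = ½ I₀, now polarized at 59°.
Target fraction: 8.12 / 26.9 mW = 0.3019 of I₀.
Need I₂/I₀ = 0.3019, so cos²(θ − 59°) = 0.3019 / 0.5 = 0.6037.
θ − 59° = arccos(√0.6037) = 39.0°, giving θ ≈ 59 + 39.0 = 98.0°.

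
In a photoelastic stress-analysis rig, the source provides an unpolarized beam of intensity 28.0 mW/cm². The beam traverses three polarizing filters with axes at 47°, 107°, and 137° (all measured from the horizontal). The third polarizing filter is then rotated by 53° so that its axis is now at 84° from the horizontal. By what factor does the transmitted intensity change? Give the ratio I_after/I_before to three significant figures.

I_new/I_old ≈ 1.13

Before rotation:
Unpolarized light through the first polarizer → I₁ = ½ I₀, now polarized at 47°.
I₂ = I₁ cos²(107° − 47°) = 0.5 I₀ · cos²(60°) = 0.125 I₀.
I₃ = I₂ cos²(137° − 107°) = 0.125 I₀ · cos²(30°) = 0.09375 I₀.
After rotation:
Unpolarized light through the first polarizer → I₁ = ½ I₀, now polarized at 47°.
I₂ = I₁ cos²(107° − 47°) = 0.5 I₀ · cos²(60°) = 0.125 I₀.
I₃ = I₂ cos²(84° − 107°) = 0.125 I₀ · cos²(23°) = 0.1059 I₀.
Ratio = 0.1059 / 0.09375 = 1.13.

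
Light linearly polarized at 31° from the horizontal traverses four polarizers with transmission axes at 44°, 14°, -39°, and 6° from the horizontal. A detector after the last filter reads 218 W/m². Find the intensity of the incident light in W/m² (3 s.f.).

By Malus's law, I₁ = I₀ cos²(44° − 31°) = I₀ cos²(13°) = 0.9494 I₀.
I₂ = I₁ cos²(14° − 44°) = 0.9494 I₀ · cos²(30°) = 0.712 I₀.
I₃ = I₂ cos²(-39° − 14°) = 0.712 I₀ · cos²(53°) = 0.2579 I₀.
I₄ = I₃ cos²(6° + 39°) = 0.2579 I₀ · cos²(45°) = 0.1289 I₀.
So 218 W/m² = 0.1289 I₀, giving I₀ = 218/0.1289 = 1691 W/m².

I₀ ≈ 1690 W/m²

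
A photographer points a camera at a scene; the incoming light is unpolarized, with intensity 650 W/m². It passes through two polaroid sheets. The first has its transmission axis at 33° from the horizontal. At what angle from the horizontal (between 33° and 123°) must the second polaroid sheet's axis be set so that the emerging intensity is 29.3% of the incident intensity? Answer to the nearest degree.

θ ≈ 73°

Unpolarized light through the first polarizer → I₁ = ½ I₀, now polarized at 33°.
Need I₂/I₀ = 0.293, so cos²(θ − 33°) = 0.293 / 0.5 = 0.586.
θ − 33° = arccos(√0.586) = 40.0°, giving θ ≈ 33 + 40.0 = 73.0°.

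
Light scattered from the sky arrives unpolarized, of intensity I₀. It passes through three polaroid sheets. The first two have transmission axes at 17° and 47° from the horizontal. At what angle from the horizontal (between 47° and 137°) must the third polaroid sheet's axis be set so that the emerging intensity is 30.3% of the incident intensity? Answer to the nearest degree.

Unpolarized light through the first polarizer → I₁ = ½ I₀, now polarized at 17°.
I₂ = I₁ cos²(47° − 17°) = 0.5 I₀ · cos²(30°) = 0.375 I₀.
Need I₃/I₀ = 0.303, so cos²(θ − 47°) = 0.303 / 0.375 = 0.808.
θ − 47° = arccos(√0.808) = 26.0°, giving θ ≈ 47 + 26.0 = 73.0°.

θ ≈ 73°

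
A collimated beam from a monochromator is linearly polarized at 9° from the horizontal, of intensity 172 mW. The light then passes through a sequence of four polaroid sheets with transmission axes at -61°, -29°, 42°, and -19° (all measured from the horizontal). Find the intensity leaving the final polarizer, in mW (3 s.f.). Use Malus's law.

By Malus's law, I₁ = 172 mW · cos²(70°) = 20.12 mW.
I₂ = I₁ · cos²(32°) = 20.12 · 0.7192 = 14.47 mW.
I₃ = I₂ · cos²(71°) = 14.47 · 0.106 = 1.534 mW.
I₄ = I₃ · cos²(61°) = 1.534 · 0.235 = 0.3605 mW.

I ≈ 0.360 mW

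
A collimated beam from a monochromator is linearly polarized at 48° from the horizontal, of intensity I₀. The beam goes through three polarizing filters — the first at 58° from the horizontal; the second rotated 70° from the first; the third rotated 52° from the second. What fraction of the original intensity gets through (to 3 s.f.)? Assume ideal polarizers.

≈ 0.0430 I₀

By Malus's law, I₁ = I₀ cos²(58° − 48°) = I₀ cos²(10°) = 0.9698 I₀.
I₂ = I₁ cos²(70°) = 0.9698 · 0.117 I₀ = 0.1135 I₀.
I₃ = I₂ cos²(52°) = 0.1135 · 0.379 I₀ = 0.043 I₀.
Transmitted fraction = 0.043.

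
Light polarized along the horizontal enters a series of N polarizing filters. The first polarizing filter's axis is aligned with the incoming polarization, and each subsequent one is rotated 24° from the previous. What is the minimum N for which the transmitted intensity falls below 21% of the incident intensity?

N = 10

First polarizer is aligned with the polarization: full transmission.
Each further stage multiplies by cos²(24°) = 0.8346.
After N polarizers: T = 0.8346^(N−1). Require T < 0.21 ⇒ N−1 > ln(0.21)/ln(0.8346) = 8.63, so N−1 ≥ 9 and N = 10.
Check: N=10 gives T = 0.1964 < 0.21; N=9 gives T = 0.2353.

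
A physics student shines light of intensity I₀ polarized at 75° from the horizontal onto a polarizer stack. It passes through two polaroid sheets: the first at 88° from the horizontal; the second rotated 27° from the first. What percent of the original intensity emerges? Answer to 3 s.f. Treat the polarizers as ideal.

I₁ = I₀ cos²(88° − 75°) = I₀ cos²(13°) = 0.9494 I₀.
I₂ = I₁ cos²(27°) = 0.9494 · 0.7939 I₀ = 0.7537 I₀.
That is 75.37% of the incident intensity.

≈ 75.4%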